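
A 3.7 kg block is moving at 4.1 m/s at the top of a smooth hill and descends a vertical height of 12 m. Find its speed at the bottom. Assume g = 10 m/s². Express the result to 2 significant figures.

Mechanical energy is conserved (no friction): ½mv₀² + mgh = ½mv²
v² = v₀² + 2gh = (4.1)² + 2(10)(12) = 256.81
v = √256.81 = 16.03 m/s

v = 16 m/s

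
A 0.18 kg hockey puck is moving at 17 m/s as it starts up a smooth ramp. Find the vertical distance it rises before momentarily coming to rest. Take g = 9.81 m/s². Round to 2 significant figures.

h = 15 m

Setting KE at the bottom equal to PE gained: ½mv² = mgh
h = v²/(2g) = 17²/(2 × 9.81) = 14.73 m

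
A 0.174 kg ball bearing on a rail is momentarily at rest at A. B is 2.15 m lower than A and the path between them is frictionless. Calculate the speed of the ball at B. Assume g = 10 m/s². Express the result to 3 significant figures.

Energy conservation between the two points: mgh = ½mv²
The mass cancels from both sides.
v = √(2gh) = √(2 × 10 × 2.15) = √43.000 = 6.557 m/s

v = 6.56 m/s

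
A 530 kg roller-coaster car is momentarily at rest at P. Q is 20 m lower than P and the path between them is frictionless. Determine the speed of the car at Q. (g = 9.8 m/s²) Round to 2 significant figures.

v = 20 m/s

By conservation of mechanical energy, mgh = ½mv²
v = √(2gh) = √(2 × 9.8 × 20) = √392.00 = 19.80 m/s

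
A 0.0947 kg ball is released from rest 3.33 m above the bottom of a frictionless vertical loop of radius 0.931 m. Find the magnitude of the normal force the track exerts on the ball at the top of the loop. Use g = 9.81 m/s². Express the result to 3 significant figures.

N = 2.00 N

Energy from release to top (height 2r): mgh = ½mv_top² + mg(2r)
v_top² = 2g(h − 2r) = 2(9.81)(3.33 − 1.862) = 28.802 m²/s²
At the top, both N and weight point toward the centre: N + mg = mv_top²/r
N = m(v_top²/r − g) = 0.0947(28.802/0.931 − 9.81) = 2.001 N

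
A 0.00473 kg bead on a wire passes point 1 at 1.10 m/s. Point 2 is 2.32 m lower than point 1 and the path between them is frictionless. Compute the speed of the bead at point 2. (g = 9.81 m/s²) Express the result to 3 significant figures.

Equating total energy at the two states: ½mv₀² + mgh = ½mv²
The mass cancels from both sides.
v² = v₀² + 2gh = (1.10)² + 2(9.81)(2.32) = 46.728
v = √46.728 = 6.836 m/s

v = 6.84 m/s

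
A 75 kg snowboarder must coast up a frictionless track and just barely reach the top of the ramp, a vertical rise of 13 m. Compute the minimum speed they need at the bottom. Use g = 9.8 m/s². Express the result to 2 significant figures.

At the top they are momentarily at rest, so all KE converts to PE: ½mv² = mgh
v = √(2gh) = √(2 × 9.8 × 13) = 15.96 m/s

v = 16 m/s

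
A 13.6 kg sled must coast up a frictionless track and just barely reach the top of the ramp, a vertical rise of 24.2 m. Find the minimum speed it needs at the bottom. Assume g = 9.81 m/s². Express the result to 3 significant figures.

v = 21.8 m/s

At the top it is momentarily at rest, so all KE converts to PE: ½mv² = mgh
v = √(2gh) = √(2 × 9.81 × 24.2) = 21.79 m/s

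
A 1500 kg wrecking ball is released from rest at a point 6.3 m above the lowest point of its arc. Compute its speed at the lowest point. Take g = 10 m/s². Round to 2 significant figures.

v = 11 m/s

Equating total energy at the two states: mgh = ½mv²
v = √(2gh) = √(2 × 10 × 6.3) = √126.00 = 11.22 m/s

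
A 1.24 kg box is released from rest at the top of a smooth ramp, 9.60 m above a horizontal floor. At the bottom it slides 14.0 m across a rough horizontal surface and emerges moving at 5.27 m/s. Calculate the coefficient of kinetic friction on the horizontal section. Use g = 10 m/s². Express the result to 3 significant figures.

Energy at the top = energy at the end + work done against friction:
mgh = ½mv² + μ_k m g d
mgh = 119.04 J; ½mv² = 17.219 J
W_f = 119.04 − 17.219 = 101.8 J
μ_k = W_f/(mg·d) = 101.8/(12.40 × 14.0) = 0.5865

μ_k = 0.587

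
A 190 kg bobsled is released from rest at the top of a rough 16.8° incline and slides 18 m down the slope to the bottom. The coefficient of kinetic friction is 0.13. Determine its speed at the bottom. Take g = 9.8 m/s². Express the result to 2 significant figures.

v = 7.6 m/s

Work–energy: mg(L sinθ) − μ_k(mg cosθ)L = ½mv²
mgh = mgL sinθ = (190)(9.8)(18)sin16.8° = 9687.2 J
W_f = μ_k mg cosθ · L = (0.13)(190)(9.8)cos16.8°·18 = 4171 J
½mv² = 9687.2 − 4171 = 5516.1 J
v = √(2 × 5516.1/190) = 7.620 m/s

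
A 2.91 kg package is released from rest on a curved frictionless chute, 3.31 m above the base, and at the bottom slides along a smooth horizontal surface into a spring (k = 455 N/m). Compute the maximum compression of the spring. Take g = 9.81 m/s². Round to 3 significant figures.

Energy conservation (no friction) from release to max compression: mgh = ½kx²
x = √(2mgh/k) = √(2 × 2.91 × 9.81 × 3.31 / 455) = 0.6445 m

x = 0.644 m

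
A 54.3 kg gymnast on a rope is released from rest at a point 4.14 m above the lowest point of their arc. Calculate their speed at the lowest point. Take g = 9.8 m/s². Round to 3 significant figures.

v = 9.01 m/s

Equating total energy at the two states: mgh = ½mv²
v = √(2gh) = √(2 × 9.8 × 4.14) = √81.144 = 9.008 m/s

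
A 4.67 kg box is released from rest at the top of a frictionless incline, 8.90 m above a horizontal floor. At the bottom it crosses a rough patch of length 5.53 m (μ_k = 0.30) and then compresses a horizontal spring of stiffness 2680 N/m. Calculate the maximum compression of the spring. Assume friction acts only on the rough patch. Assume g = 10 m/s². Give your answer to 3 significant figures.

Initial energy: E₁ = mgh = (4.67)(10)(8.90) = 415.63 J
Friction removes W_f = μ_k mg d = (0.30)(4.67)(10)(5.53) = 77.48 J
Energy reaching the spring: E = 415.63 − 77.48 = 338.15 J
At max compression ½kx² = E ⇒ x = √(2E/k) = √(2 × 338.15/2680) = 0.5023 m

x = 0.502 m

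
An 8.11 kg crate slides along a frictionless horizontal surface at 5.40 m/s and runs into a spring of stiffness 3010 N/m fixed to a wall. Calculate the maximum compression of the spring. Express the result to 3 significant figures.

All KE is stored as spring PE at maximum compression: ½mv² = ½kx²
x = v√(m/k) = 5.40 × √(8.11/3010) = 0.2803 m

x = 0.280 m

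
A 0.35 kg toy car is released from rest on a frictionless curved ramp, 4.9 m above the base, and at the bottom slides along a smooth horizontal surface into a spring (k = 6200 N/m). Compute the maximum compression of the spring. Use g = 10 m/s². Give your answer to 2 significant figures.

Gravitational PE at the top equals spring PE at max compression: mgh = ½kx²
x = √(2mgh/k) = √(2 × 0.35 × 10 × 4.9 / 6200) = 0.07438 m

x = 0.074 m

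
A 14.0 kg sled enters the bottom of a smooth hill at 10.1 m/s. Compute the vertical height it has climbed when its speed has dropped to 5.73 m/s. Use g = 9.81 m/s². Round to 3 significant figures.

Energy balance between the two points: ½mv₁² = ½mv₂² + mgh
h = (v₁² − v₂²)/(2g) = (10.1² − 5.73²)/(2 × 9.81) = 3.526 m

h = 3.53 m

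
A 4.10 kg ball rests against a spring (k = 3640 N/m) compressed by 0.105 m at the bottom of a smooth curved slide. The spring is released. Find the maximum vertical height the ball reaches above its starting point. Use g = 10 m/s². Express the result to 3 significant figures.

Energy conservation from release to the highest point: ½kx² = mgh
h = kx²/(2mg) = (3640)(0.105)²/(2 × 4.10 × 10) = 0.4894 m

h = 0.489 m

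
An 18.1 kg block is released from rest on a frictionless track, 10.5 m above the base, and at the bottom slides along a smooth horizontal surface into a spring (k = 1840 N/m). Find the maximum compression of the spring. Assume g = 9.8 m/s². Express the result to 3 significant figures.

Gravitational PE at the top equals spring PE at max compression: mgh = ½kx²
x = √(2mgh/k) = √(2 × 18.1 × 9.8 × 10.5 / 1840) = 1.423 m

x = 1.42 m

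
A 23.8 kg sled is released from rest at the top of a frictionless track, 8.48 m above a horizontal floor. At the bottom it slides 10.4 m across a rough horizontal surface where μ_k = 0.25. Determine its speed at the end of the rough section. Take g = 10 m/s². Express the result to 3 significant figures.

Energy at the top = energy at the end + work done against friction:
mgh = ½mv² + μ_k m g d
W_f = μ_k mg d = (0.25)(23.8)(10)(10.4) = 618.8 J
½mv² = mgh − W_f = 2018.2 − 618.8 = 1399.4 J
v = √(2 × 1399.4/23.8) = 10.84 m/s

v = 10.8 m/s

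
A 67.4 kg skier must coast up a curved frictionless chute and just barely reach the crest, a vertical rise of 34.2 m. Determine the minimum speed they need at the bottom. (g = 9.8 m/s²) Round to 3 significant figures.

At the top they are momentarily at rest, so all KE converts to PE: ½mv² = mgh
v = √(2gh) = √(2 × 9.8 × 34.2) = 25.89 m/s

v = 25.9 m/s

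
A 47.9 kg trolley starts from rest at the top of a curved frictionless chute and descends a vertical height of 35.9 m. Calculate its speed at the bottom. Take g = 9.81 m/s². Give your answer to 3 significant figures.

Mechanical energy is conserved (no friction): mgh = ½mv²
The mass cancels from both sides.
v = √(2gh) = √(2 × 9.81 × 35.9) = √704.36 = 26.54 m/s

v = 26.5 m/s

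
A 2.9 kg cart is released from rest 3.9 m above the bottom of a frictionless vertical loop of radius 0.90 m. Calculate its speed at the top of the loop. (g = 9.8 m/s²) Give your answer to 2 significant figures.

Energy conservation: mgh = ½mv_top² + mg(2r)
v_top² = 2g(h − 2r) = 2(9.8)(3.9 − 1.800) = 41.16
v_top = 6.416 m/s

v = 6.4 m/s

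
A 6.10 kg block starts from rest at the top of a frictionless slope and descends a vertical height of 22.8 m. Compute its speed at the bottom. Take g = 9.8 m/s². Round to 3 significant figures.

v = 21.1 m/s

Energy conservation between the two points: mgh = ½mv²
v = √(2gh) = √(2 × 9.8 × 22.8) = √446.88 = 21.14 m/s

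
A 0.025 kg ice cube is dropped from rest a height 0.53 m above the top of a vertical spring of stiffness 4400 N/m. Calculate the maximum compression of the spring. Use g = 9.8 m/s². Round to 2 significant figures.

Let x be the compression. The total drop is H + x, and the cube is instantaneously at rest at max compression, so energy conservation gives:
mg(H + x) = ½kx²
½(4400)x² − (0.025)(9.8)x − (0.025)(9.8)(0.53) = 0
2200x² − 0.2450x − 0.1299 = 0
x = [0.2450 + √(0.06003 + 1142.7)]/(2 × 2200) = 0.007739 m

x = 0.0077 m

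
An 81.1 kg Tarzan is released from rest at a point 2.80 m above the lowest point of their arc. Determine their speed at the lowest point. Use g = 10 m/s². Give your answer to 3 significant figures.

v = 7.48 m/s

Equating total energy at the two states: mgh = ½mv²
The mass cancels from both sides.
v = √(2gh) = √(2 × 10 × 2.80) = √56.000 = 7.483 m/s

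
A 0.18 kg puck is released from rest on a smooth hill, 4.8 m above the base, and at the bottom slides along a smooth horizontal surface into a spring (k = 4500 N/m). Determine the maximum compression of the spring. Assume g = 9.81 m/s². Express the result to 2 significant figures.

At max compression the puck is momentarily at rest: mgh = ½kx²
x = √(2mgh/k) = √(2 × 0.18 × 9.81 × 4.8 / 4500) = 0.06138 m

x = 0.061 m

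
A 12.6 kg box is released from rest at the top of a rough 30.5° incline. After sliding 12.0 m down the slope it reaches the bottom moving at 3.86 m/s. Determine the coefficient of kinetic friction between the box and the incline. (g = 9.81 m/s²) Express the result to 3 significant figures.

μ_k = 0.516

mgh = ½mv² + μ_k (mg cosθ) L, with h = L sinθ
mgL sinθ = 752.82 J; ½mv² = 93.867 J
W_f = 752.82 − 93.867 = 658.9 J
μ_k = W_f/(mg cosθ · L) = 658.9/(106.5 × 12.0) = 0.5156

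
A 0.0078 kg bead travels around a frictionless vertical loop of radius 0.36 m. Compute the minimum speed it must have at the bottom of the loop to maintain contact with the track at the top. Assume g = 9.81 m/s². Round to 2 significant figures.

At the top: mg = mv_top²/r ⇒ v_top² = gr = 3.532 m²/s²
Energy from bottom to top (height 2r): ½mv_bot² = ½mv_top² + mg(2r)
v_bot² = gr + 4gr = 5gr = 17.66
v_bot = √(5gr) = 4.202 m/s

v = 4.2 m/s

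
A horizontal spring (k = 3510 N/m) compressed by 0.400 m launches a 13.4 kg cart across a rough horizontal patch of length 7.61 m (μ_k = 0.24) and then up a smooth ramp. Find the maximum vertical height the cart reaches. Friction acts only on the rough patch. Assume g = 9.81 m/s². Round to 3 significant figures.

Spring energy: E₀ = ½kx² = ½(3510)(0.400)² = 280.80 J
Friction: W_f = μ_k mg d = (0.24)(13.4)(9.81)(7.61) = 240.1 J
Energy at base of ramp: E = 280.80 − 240.1 = 40.712 J
At max height all remaining energy is PE: mgh = E ⇒ h = E/(mg) = 40.712/(13.4 × 9.81) = 0.3097 m

h = 0.310 m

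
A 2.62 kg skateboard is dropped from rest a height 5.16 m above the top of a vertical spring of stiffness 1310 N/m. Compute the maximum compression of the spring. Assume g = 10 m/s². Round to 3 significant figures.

Take the reference level at the top of the uncompressed spring. At max compression the skateboard has fallen H + x and is momentarily at rest:
mg(H + x) = ½kx²
½(1310)x² − (2.62)(10)x − (2.62)(10)(5.16) = 0
655.0x² − 26.20x − 135.2 = 0
x = [26.20 + √(686.4 + 354203)]/(2 × 655.0) = 0.4748 m

x = 0.475 m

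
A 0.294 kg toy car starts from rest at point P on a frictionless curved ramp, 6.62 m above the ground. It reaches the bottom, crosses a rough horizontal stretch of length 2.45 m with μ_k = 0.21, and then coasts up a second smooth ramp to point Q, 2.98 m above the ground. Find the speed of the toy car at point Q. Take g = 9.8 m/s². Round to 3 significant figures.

v = 7.83 m/s

Energy at P: mgh₁ = (0.294)(9.8)(6.62) = 19.074 J
Friction loss: W_f = μ_k mg d = 1.482 J
At Q: ½mv² + mgh₂ = mgh₁ − W_f
½mv² = 19.074 − 1.482 − 8.5860 = 9.0052 J
v = √(2 × 9.0052/0.294) = 7.827 m/s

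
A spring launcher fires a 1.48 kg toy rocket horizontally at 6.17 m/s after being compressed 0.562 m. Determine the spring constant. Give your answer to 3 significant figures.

k = 178 N/m

Energy stored in the spring equals the launch KE: ½kx² = ½mv²
k = mv²/x² = (1.48)(6.17)²/(0.562)² = 178.4 N/m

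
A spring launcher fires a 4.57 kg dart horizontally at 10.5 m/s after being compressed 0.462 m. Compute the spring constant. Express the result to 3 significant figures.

k = 2360 N/m

Energy stored in the spring equals the launch KE: ½kx² = ½mv²
k = mv²/x² = (4.57)(10.5)²/(0.462)² = 2361 N/m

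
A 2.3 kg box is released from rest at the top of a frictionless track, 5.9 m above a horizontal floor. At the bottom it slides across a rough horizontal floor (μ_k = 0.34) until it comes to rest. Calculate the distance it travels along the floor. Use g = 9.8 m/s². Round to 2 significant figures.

d = 17 m

Applying the work–energy principle:
At rest all PE has been dissipated by friction: mgh = μ_k m g d
d = h/μ_k = 5.9/0.34 = 17.35 m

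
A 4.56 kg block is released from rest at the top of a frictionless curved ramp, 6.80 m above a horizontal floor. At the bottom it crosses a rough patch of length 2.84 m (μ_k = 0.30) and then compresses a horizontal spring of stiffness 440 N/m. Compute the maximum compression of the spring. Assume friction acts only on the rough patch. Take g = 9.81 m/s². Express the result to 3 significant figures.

x = 1.10 m

Initial energy: E₁ = mgh = (4.56)(9.81)(6.80) = 304.19 J
Friction removes W_f = μ_k mg d = (0.30)(4.56)(9.81)(2.84) = 38.11 J
Energy reaching the spring: E = 304.19 − 38.11 = 266.08 J
At max compression ½kx² = E ⇒ x = √(2E/k) = √(2 × 266.08/440) = 1.100 m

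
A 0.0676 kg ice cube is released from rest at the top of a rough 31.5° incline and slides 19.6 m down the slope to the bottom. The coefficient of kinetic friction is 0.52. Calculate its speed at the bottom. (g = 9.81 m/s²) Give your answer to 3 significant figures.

Energy: mgh = ½mv² + W_f, with h = L sinθ and W_f = μ_k (mg cosθ) L
mgh = mgL sinθ = (0.0676)(9.81)(19.6)sin31.5° = 6.7914 J
W_f = μ_k mg cosθ · L = (0.52)(0.0676)(9.81)cos31.5°·19.6 = 5.763 J
½mv² = 6.7914 − 5.763 = 1.0285 J
v = √(2 × 1.0285/0.0676) = 5.516 m/s

v = 5.52 m/s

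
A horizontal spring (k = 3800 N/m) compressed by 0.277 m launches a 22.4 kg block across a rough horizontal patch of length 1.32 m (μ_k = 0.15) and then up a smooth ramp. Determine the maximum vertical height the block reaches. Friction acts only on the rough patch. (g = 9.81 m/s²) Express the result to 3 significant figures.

Spring energy: E₀ = ½kx² = ½(3800)(0.277)² = 145.79 J
Friction: W_f = μ_k mg d = (0.15)(22.4)(9.81)(1.32) = 43.51 J
Energy at base of ramp: E = 145.79 − 43.51 = 102.28 J
At max height all remaining energy is PE: mgh = E ⇒ h = E/(mg) = 102.28/(22.4 × 9.81) = 0.4654 m

h = 0.465 m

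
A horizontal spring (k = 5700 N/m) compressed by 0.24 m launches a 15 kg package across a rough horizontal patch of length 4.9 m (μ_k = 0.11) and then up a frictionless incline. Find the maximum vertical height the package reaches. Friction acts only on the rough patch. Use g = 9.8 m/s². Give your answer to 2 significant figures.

Spring energy: E₀ = ½kx² = ½(5700)(0.24)² = 164.16 J
Friction: W_f = μ_k mg d = (0.11)(15)(9.8)(4.9) = 79.23 J
Energy at base of ramp: E = 164.16 − 79.23 = 84.927 J
At max height all remaining energy is PE: mgh = E ⇒ h = E/(mg) = 84.927/(15 × 9.8) = 0.5777 m

h = 0.58 m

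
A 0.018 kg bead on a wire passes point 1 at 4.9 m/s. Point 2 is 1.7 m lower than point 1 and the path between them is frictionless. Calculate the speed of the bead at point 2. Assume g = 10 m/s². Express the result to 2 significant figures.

Mechanical energy is conserved (no friction): ½mv₀² + mgh = ½mv²
v² = v₀² + 2gh = (4.9)² + 2(10)(1.7) = 58.010
v = √58.010 = 7.616 m/s

v = 7.6 m/s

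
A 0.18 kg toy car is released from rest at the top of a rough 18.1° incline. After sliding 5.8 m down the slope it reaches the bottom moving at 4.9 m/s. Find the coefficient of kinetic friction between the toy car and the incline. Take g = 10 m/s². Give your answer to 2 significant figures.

The energy dissipated by friction is the PE lost minus the KE gained:
mgL sinθ = 3.2435 J; ½mv² = 2.1609 J
W_f = 3.2435 − 2.1609 = 1.083 J
μ_k = W_f/(mg cosθ · L) = 1.083/(1.711 × 5.8) = 0.1091

μ_k = 0.11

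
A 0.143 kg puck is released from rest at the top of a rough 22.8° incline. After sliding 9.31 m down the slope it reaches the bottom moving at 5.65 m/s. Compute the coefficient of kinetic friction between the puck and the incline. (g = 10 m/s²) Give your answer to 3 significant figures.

The energy dissipated by friction is the PE lost minus the KE gained:
mgL sinθ = 5.1591 J; ½mv² = 2.2825 J
W_f = 5.1591 − 2.2825 = 2.877 J
μ_k = W_f/(mg cosθ · L) = 2.877/(1.318 × 9.31) = 0.2344

μ_k = 0.234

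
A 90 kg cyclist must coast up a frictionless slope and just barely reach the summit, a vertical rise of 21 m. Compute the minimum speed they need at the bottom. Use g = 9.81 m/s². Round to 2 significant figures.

At the top they are momentarily at rest, so all KE converts to PE: ½mv² = mgh
v = √(2gh) = √(2 × 9.81 × 21) = 20.30 m/s

v = 20 m/s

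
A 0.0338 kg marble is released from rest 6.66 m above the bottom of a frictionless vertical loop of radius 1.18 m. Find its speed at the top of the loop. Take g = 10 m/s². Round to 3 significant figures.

Energy conservation: mgh = ½mv_top² + mg(2r)
v_top² = 2g(h − 2r) = 2(10)(6.66 − 2.360) = 86.00
v_top = 9.274 m/s

v = 9.27 m/s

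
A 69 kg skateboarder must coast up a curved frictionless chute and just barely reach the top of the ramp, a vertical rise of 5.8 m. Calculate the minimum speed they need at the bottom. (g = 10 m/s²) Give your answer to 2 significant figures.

At the top they are momentarily at rest, so all KE converts to PE: ½mv² = mgh
v = √(2gh) = √(2 × 10 × 5.8) = 10.77 m/s

v = 11 m/s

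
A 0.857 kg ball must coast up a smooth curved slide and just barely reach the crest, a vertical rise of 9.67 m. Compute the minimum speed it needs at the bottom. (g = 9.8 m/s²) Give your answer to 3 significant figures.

At the top it is momentarily at rest, so all KE converts to PE: ½mv² = mgh
v = √(2gh) = √(2 × 9.8 × 9.67) = 13.77 m/s

v = 13.8 m/s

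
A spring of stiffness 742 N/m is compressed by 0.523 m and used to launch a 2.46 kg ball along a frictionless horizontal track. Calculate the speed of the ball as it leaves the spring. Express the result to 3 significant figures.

Spring PE converts entirely to kinetic energy: ½kx² = ½mv²
v = x√(k/m) = 0.523 × √(742/2.46) = 9.083 m/s

v = 9.08 m/s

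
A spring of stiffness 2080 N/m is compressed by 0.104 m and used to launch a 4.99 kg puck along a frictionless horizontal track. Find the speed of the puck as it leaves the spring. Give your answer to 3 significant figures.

Conservation of energy: ½kx² = ½mv²
v = x√(k/m) = 0.104 × √(2080/4.99) = 2.123 m/s

v = 2.12 m/s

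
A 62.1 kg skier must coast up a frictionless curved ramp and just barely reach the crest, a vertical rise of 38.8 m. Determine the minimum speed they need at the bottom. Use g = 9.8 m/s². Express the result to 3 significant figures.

v = 27.6 m/s

At the top they are momentarily at rest, so all KE converts to PE: ½mv² = mgh
v = √(2gh) = √(2 × 9.8 × 38.8) = 27.58 m/s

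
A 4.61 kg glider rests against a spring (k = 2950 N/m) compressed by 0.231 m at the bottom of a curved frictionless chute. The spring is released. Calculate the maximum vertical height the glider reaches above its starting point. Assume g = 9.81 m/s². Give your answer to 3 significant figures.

h = 1.74 m

All spring PE becomes gravitational PE at the highest point: ½kx² = mgh
h = kx²/(2mg) = (2950)(0.231)²/(2 × 4.61 × 9.81) = 1.740 m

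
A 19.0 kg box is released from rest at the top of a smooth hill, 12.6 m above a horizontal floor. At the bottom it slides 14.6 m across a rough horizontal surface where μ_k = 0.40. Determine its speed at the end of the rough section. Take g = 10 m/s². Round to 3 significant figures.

v = 11.6 m/s

Energy bookkeeping (friction removes W_f = μ_k N d):
mgh = ½mv² + μ_k m g d
W_f = μ_k mg d = (0.40)(19.0)(10)(14.6) = 1110 J
½mv² = mgh − W_f = 2394.0 − 1110 = 1284.4 J
v = √(2 × 1284.4/19.0) = 11.63 m/s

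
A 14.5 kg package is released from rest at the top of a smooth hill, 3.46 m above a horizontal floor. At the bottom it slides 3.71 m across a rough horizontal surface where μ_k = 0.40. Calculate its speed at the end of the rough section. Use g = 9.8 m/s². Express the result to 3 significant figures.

Energy bookkeeping (friction removes W_f = μ_k N d):
mgh = ½mv² + μ_k m g d
W_f = μ_k mg d = (0.40)(14.5)(9.8)(3.71) = 210.9 J
½mv² = mgh − W_f = 491.67 − 210.9 = 280.79 J
v = √(2 × 280.79/14.5) = 6.223 m/s

v = 6.22 m/s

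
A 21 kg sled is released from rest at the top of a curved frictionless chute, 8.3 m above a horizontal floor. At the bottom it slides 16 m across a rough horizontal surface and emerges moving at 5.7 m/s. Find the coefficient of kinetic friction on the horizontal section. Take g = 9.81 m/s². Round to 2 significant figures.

Energy at the top = energy at the end + work done against friction:
mgh = ½mv² + μ_k m g d
mgh = 1709.9 J; ½mv² = 341.15 J
W_f = 1709.9 − 341.15 = 1369 J
μ_k = W_f/(mg·d) = 1369/(206.0 × 16) = 0.4153

μ_k = 0.42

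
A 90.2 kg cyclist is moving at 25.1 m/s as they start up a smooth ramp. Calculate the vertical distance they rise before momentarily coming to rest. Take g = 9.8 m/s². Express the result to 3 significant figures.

h = 32.1 m

By energy conservation, ½mv² = mgh
h = v²/(2g) = 25.1²/(2 × 9.8) = 32.14 m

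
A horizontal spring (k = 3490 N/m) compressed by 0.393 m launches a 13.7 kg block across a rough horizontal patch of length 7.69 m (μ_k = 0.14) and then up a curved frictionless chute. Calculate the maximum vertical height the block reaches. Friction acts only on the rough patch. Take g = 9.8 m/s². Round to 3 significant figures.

h = 0.931 m

Spring energy: E₀ = ½kx² = ½(3490)(0.393)² = 269.51 J
Friction: W_f = μ_k mg d = (0.14)(13.7)(9.8)(7.69) = 144.5 J
Energy at base of ramp: E = 269.51 − 144.5 = 124.97 J
At max height all remaining energy is PE: mgh = E ⇒ h = E/(mg) = 124.97/(13.7 × 9.8) = 0.9308 m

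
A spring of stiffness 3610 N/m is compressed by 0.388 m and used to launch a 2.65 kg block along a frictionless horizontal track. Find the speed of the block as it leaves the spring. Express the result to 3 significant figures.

Conservation of energy: ½kx² = ½mv²
v = x√(k/m) = 0.388 × √(3610/2.65) = 14.32 m/s

v = 14.3 m/s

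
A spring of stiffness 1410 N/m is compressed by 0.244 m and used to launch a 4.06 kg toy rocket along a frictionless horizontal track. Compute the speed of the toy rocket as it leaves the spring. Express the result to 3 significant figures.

v = 4.55 m/s

The toy rocket leaves the spring when the spring is at natural length, so ½kx² = ½mv²
v = x√(k/m) = 0.244 × √(1410/4.06) = 4.547 m/s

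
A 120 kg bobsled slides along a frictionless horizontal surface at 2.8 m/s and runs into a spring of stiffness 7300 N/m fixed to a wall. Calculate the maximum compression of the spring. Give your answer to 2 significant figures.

At max compression the bobsled is momentarily at rest: ½mv² = ½kx²
x = v√(m/k) = 2.8 × √(120/7300) = 0.3590 m

x = 0.36 m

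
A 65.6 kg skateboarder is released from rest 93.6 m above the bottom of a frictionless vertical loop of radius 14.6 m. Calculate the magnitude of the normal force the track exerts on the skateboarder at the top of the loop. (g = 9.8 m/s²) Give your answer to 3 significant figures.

N = 5030 N

Energy from release to top (height 2r): mgh = ½mv_top² + mg(2r)
v_top² = 2g(h − 2r) = 2(9.8)(93.6 − 29.20) = 1262.2 m²/s²
At the top, both N and weight point toward the centre: N + mg = mv_top²/r
N = m(v_top²/r − g) = 65.6(1262.2/14.6 − 9.8) = 5029 N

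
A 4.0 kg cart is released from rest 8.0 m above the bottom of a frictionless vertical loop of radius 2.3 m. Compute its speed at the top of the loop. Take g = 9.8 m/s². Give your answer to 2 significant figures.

Energy conservation: mgh = ½mv_top² + mg(2r)
v_top² = 2g(h − 2r) = 2(9.8)(8.0 − 4.600) = 66.64
v_top = 8.163 m/s

v = 8.2 m/s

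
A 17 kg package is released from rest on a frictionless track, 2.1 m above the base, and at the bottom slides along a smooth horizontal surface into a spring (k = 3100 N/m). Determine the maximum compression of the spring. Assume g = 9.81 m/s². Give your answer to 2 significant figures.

Gravitational PE at the top equals spring PE at max compression: mgh = ½kx²
x = √(2mgh/k) = √(2 × 17 × 9.81 × 2.1 / 3100) = 0.4753 m

x = 0.48 m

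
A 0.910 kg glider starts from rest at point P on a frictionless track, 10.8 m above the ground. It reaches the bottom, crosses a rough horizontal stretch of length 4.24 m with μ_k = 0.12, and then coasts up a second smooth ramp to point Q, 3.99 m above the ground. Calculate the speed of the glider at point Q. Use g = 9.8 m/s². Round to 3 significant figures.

Energy at P: mgh₁ = (0.910)(9.8)(10.8) = 96.314 J
Friction loss: W_f = μ_k mg d = 4.537 J
At Q: ½mv² + mgh₂ = mgh₁ − W_f
½mv² = 96.314 − 4.537 − 35.583 = 56.194 J
v = √(2 × 56.194/0.910) = 11.11 m/s

v = 11.1 m/s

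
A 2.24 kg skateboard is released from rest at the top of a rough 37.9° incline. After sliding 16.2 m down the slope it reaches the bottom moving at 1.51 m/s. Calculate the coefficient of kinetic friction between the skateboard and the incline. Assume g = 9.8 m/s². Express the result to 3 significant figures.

mgh = ½mv² + μ_k (mg cosθ) L, with h = L sinθ
mgL sinθ = 218.45 J; ½mv² = 2.5537 J
W_f = 218.45 − 2.5537 = 215.9 J
μ_k = W_f/(mg cosθ · L) = 215.9/(17.32 × 16.2) = 0.7694

μ_k = 0.769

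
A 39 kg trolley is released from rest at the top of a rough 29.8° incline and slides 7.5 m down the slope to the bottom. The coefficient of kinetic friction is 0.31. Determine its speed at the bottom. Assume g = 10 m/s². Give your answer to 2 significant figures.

Work–energy: mg(L sinθ) − μ_k(mg cosθ)L = ½mv²
mgh = mgL sinθ = (39)(10)(7.5)sin29.8° = 1453.6 J
W_f = μ_k mg cosθ · L = (0.31)(39)(10)cos29.8°·7.5 = 786.8 J
½mv² = 1453.6 − 786.8 = 666.80 J
v = √(2 × 666.80/39) = 5.848 m/s

v = 5.8 m/s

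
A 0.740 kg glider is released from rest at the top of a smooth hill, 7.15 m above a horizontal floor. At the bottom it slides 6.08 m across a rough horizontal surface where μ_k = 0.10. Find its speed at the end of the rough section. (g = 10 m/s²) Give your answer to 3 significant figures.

Energy at the top = energy at the end + work done against friction:
mgh = ½mv² + μ_k m g d
W_f = μ_k mg d = (0.10)(0.740)(10)(6.08) = 4.499 J
½mv² = mgh − W_f = 52.910 − 4.499 = 48.411 J
v = √(2 × 48.411/0.740) = 11.44 m/s

v = 11.4 m/s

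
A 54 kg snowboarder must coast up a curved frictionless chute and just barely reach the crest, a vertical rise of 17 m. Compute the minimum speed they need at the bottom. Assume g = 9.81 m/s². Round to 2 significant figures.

At the top they are momentarily at rest, so all KE converts to PE: ½mv² = mgh
v = √(2gh) = √(2 × 9.81 × 17) = 18.26 m/s

v = 18 m/s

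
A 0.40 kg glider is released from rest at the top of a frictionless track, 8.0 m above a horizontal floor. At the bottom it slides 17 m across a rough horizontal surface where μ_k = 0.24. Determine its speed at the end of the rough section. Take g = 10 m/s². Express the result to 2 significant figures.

Energy bookkeeping (friction removes W_f = μ_k N d):
mgh = ½mv² + μ_k m g d
W_f = μ_k mg d = (0.24)(0.40)(10)(17) = 16.32 J
½mv² = mgh − W_f = 32.000 − 16.32 = 15.680 J
v = √(2 × 15.680/0.40) = 8.854 m/s

v = 8.9 m/s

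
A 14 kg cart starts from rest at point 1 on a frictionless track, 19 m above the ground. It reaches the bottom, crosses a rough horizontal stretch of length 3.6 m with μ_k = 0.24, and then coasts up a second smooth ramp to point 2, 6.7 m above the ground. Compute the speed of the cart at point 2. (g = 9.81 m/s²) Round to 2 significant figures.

v = 15 m/s

Energy at 1: mgh₁ = (14)(9.81)(19) = 2609.5 J
Friction loss: W_f = μ_k mg d = 118.7 J
At 2: ½mv² + mgh₂ = mgh₁ − W_f
½mv² = 2609.5 − 118.7 − 920.18 = 1570.6 J
v = √(2 × 1570.6/14) = 14.98 m/s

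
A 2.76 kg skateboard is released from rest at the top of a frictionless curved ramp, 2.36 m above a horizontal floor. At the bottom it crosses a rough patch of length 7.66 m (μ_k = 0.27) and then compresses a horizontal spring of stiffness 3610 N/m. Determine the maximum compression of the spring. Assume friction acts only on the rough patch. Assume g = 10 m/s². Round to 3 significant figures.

x = 0.0668 m

Initial energy: E₁ = mgh = (2.76)(10)(2.36) = 65.136 J
Friction removes W_f = μ_k mg d = (0.27)(2.76)(10)(7.66) = 57.08 J
Energy reaching the spring: E = 65.136 − 57.08 = 8.0537 J
At max compression ½kx² = E ⇒ x = √(2E/k) = √(2 × 8.0537/3610) = 0.06680 m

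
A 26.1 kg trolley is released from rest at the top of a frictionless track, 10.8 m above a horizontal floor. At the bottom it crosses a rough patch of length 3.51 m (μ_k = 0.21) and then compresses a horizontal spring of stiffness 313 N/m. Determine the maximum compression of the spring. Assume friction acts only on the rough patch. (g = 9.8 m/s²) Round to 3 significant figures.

Initial energy: E₁ = mgh = (26.1)(9.8)(10.8) = 2762.4 J
Friction removes W_f = μ_k mg d = (0.21)(26.1)(9.8)(3.51) = 188.5 J
Energy reaching the spring: E = 2762.4 − 188.5 = 2573.9 J
At max compression ½kx² = E ⇒ x = √(2E/k) = √(2 × 2573.9/313) = 4.055 m

x = 4.06 m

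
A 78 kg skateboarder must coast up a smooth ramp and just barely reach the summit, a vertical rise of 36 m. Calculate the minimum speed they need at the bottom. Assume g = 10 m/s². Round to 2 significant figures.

v = 27 m/s

At the top they are momentarily at rest, so all KE converts to PE: ½mv² = mgh
v = √(2gh) = √(2 × 10 × 36) = 26.83 m/s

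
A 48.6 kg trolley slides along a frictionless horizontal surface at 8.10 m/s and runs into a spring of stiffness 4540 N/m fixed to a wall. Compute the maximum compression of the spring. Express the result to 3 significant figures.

All KE is stored as spring PE at maximum compression: ½mv² = ½kx²
x = v√(m/k) = 8.10 × √(48.6/4540) = 0.8381 m

x = 0.838 m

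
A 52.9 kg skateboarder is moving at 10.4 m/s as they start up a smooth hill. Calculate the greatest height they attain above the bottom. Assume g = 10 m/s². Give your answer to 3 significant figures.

h = 5.41 m

Setting KE at the bottom equal to PE gained: ½mv² = mgh
h = v²/(2g) = 10.4²/(2 × 10) = 5.408 m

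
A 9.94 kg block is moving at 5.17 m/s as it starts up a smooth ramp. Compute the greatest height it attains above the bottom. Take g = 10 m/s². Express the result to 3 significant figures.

Setting KE at the bottom equal to PE gained: ½mv² = mgh
h = v²/(2g) = 5.17²/(2 × 10) = 1.336 m

h = 1.34 m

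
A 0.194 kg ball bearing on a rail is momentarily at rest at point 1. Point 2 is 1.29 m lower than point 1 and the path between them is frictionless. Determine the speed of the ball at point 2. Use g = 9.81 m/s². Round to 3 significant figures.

v = 5.03 m/s

By conservation of mechanical energy, mgh = ½mv²
v = √(2gh) = √(2 × 9.81 × 1.29) = √25.310 = 5.031 m/s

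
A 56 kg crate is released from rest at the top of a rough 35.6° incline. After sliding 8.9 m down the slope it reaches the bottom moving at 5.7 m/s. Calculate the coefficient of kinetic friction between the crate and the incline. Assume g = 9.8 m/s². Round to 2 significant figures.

The energy dissipated by friction is the PE lost minus the KE gained:
mgL sinθ = 2843.3 J; ½mv² = 909.72 J
W_f = 2843.3 − 909.72 = 1934 J
μ_k = W_f/(mg cosθ · L) = 1934/(446.2 × 8.9) = 0.4869

μ_k = 0.49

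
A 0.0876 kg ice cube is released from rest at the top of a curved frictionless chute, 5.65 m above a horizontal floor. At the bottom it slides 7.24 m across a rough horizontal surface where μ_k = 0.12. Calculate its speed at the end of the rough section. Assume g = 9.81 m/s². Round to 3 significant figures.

Energy bookkeeping (friction removes W_f = μ_k N d):
mgh = ½mv² + μ_k m g d
W_f = μ_k mg d = (0.12)(0.0876)(9.81)(7.24) = 0.7466 J
½mv² = mgh − W_f = 4.8554 − 0.7466 = 4.1088 J
v = √(2 × 4.1088/0.0876) = 9.685 m/s

v = 9.69 m/s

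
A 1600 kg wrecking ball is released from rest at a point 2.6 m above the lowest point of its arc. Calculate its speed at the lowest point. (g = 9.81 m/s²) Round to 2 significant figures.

Energy conservation between the two points: mgh = ½mv²
The mass cancels from both sides.
v = √(2gh) = √(2 × 9.81 × 2.6) = √51.012 = 7.142 m/s

v = 7.1 m/s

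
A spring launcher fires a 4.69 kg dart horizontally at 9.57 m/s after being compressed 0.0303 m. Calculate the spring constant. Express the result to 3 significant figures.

½kx² = ½mv²
k = mv²/x² = (4.69)(9.57)²/(0.0303)² = 467855 N/m

k = 468000 N/m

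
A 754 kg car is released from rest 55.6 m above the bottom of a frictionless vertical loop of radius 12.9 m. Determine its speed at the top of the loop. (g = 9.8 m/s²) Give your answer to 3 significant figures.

v = 24.2 m/s

Energy conservation: mgh = ½mv_top² + mg(2r)
v_top² = 2g(h − 2r) = 2(9.8)(55.6 − 25.80) = 584.1
v_top = 24.17 m/s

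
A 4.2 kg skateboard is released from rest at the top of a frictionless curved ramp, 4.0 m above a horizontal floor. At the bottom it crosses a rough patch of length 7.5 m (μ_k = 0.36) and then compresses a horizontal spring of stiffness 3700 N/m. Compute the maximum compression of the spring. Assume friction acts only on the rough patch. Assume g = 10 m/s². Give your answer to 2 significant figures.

Initial energy: E₁ = mgh = (4.2)(10)(4.0) = 168.00 J
Friction removes W_f = μ_k mg d = (0.36)(4.2)(10)(7.5) = 113.4 J
Energy reaching the spring: E = 168.00 − 113.4 = 54.600 J
At max compression ½kx² = E ⇒ x = √(2E/k) = √(2 × 54.600/3700) = 0.1718 m

x = 0.17 m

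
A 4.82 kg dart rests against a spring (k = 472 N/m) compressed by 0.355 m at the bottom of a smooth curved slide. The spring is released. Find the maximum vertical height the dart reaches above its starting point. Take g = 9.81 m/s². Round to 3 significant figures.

h = 0.629 m

Energy conservation from release to the highest point: ½kx² = mgh
h = kx²/(2mg) = (472)(0.355)²/(2 × 4.82 × 9.81) = 0.6290 m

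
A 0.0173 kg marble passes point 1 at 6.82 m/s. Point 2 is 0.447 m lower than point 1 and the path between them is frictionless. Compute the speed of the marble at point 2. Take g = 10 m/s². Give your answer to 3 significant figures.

v = 7.45 m/s

Energy conservation between the two points: ½mv₀² + mgh = ½mv²
v² = v₀² + 2gh = (6.82)² + 2(10)(0.447) = 55.452
v = √55.452 = 7.447 m/s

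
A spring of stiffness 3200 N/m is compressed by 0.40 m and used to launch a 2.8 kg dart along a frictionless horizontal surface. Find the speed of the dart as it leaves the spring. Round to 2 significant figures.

v = 14 m/s

Conservation of energy: ½kx² = ½mv²
v = x√(k/m) = 0.40 × √(3200/2.8) = 13.52 m/s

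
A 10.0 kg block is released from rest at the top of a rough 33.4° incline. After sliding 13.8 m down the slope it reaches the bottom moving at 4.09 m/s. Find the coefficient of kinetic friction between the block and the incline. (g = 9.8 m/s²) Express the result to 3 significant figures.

The energy dissipated by friction is the PE lost minus the KE gained:
mgL sinθ = 744.47 J; ½mv² = 83.640 J
W_f = 744.47 − 83.640 = 660.8 J
μ_k = W_f/(mg cosθ · L) = 660.8/(81.82 × 13.8) = 0.5853

μ_k = 0.585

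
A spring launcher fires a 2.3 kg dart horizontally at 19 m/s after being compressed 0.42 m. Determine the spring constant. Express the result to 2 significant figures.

k = 4700 N/m

Energy stored in the spring equals the launch KE: ½kx² = ½mv²
k = mv²/x² = (2.3)(19)²/(0.42)² = 4707 N/m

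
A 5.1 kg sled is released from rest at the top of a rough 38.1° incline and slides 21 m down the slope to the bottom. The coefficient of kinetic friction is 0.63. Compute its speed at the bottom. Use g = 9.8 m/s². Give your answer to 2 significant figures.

Taking the bottom as reference, mgh = ½mv² + μ_k N L with h = L sinθ, N = mg cosθ:
mgh = mgL sinθ = (5.1)(9.8)(21)sin38.1° = 647.63 J
W_f = μ_k mg cosθ · L = (0.63)(5.1)(9.8)cos38.1°·21 = 520.3 J
½mv² = 647.63 − 520.3 = 127.28 J
v = √(2 × 127.28/5.1) = 7.065 m/s

v = 7.1 m/s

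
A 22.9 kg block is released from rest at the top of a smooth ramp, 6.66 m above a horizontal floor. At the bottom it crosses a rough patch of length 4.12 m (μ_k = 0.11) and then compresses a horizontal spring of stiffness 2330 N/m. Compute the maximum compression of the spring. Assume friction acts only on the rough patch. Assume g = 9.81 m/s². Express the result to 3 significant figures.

Initial energy: E₁ = mgh = (22.9)(9.81)(6.66) = 1496.2 J
Friction removes W_f = μ_k mg d = (0.11)(22.9)(9.81)(4.12) = 101.8 J
Energy reaching the spring: E = 1496.2 − 101.8 = 1394.4 J
At max compression ½kx² = E ⇒ x = √(2E/k) = √(2 × 1394.4/2330) = 1.094 m

x = 1.09 m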